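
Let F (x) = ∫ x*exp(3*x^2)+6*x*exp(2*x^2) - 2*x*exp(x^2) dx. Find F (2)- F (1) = -exp(4) - 3*exp(2)/2 - exp(3)/6 + E + 3*exp(8)/2 + exp(12)/6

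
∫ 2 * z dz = z^2 + C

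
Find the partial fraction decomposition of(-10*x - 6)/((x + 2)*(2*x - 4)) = -7/(4*(x + 2)) - 13/(4*(x - 2))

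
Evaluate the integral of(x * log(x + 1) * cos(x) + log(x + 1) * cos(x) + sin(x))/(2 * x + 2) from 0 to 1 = log(2)*sin(1)/2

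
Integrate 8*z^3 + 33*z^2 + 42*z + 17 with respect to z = 2*z^4 + 11*z^3 + 21*z^2 + 17*z + C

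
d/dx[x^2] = 2*x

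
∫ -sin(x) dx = cos(x) + C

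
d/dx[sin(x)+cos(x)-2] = -sin(x) + cos(x)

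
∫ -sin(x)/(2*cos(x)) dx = log(-cos(x))/2 + C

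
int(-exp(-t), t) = exp(-t) + C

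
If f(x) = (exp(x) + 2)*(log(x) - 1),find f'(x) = (x*exp(x)*log(x) - x*exp(x) + exp(x) + 2)/x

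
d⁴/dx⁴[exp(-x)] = exp(-x)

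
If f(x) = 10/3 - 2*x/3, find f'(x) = -2/3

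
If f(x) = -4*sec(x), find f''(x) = 4/cos(x) - 8/cos(x)^3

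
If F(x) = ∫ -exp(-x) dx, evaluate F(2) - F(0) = -1 + exp(-2)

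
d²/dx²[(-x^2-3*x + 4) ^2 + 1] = 12*x^2 + 36*x + 2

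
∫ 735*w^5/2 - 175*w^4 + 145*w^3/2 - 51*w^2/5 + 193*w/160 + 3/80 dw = 245*w^6/4 - 35*w^5 + 145*w^4/8 - 17*w^3/5 + 193*w^2/320 + 3*w/80 + C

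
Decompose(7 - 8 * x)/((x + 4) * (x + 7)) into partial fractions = -21/(x + 7) + 13/(x + 4)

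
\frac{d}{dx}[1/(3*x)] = -1/(3*x^2)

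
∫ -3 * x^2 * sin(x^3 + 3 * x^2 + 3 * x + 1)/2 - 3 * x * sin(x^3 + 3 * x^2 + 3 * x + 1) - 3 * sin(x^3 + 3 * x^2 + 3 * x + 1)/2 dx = cos((x + 1)^3)/2 + C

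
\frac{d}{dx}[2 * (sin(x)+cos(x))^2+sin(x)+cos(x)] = 4*cos(2*x) + sqrt(2)*cos(x + pi/4)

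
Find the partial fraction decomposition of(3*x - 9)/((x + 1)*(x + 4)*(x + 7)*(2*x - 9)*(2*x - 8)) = 36/(4301*(2*x - 9)) - 5/(1518*(x + 7)) + 7/(816*(x + 4)) - 1/(165*(x + 1)) - 3/(880*(x - 4))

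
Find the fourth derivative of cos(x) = cos(x)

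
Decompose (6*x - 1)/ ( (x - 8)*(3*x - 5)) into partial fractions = -27/(19*(3*x - 5)) + 47/(19*(x - 8))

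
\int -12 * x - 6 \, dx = -6*x^2 - 6*x + C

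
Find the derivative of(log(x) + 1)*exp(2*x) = (2*x*exp(2*x)*log(x) + 2*x*exp(2*x) + exp(2*x))/x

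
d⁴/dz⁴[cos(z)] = cos(z)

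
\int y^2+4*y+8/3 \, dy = y^3/3 + 2*y^2 + 8*y/3 + C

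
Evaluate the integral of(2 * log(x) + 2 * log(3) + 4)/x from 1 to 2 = -(log(3) + 2)^2 + (log(6) + 2)^2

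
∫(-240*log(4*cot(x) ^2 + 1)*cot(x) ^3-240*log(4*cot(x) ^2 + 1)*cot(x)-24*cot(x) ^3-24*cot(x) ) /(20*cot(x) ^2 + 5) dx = 3*(5*log(4*cot(x)^2 + 1) + 1)*log(4*cot(x)^2 + 1)/5 + C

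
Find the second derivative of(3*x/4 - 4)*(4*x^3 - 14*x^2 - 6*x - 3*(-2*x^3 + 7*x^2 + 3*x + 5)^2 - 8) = -378*x^5 + 3330*x^4 - 8385*x^3 + 4770*x^2 + 717*x/2 + 1864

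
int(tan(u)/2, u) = log(sec(u))/2 + C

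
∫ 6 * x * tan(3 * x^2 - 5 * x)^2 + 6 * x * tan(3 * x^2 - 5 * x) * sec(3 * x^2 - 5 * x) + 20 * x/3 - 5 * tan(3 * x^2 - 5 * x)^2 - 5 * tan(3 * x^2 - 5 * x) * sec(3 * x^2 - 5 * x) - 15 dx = x^2/3 - 10*x + tan(x*(3*x - 5)) + sec(x*(3*x - 5)) + C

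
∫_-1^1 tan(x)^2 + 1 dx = 2*tan(1)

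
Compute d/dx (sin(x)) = cos(x)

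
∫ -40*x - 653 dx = -20*x^2 - 653*x + C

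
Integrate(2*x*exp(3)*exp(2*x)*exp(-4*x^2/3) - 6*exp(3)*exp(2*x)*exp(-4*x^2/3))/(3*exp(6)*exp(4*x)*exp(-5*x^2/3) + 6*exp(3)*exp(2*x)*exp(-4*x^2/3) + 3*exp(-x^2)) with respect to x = ((exp(x^2/3 - 2*x - 3) + 1)*(tan(1) + sec(1))*exp(-x^2/3 + 2*x + 3) + 1)*exp(x^2/3 - 2*x - 3)/(exp(x^2/3 - 2*x - 3) + 1) + C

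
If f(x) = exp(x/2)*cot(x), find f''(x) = (-1 + 9/(4*tan(x)) - 1/tan(x)^2 + 2/tan(x)^3)*exp(x/2)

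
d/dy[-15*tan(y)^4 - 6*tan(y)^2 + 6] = -60*tan(y)^5 - 72*tan(y)^3 - 12*tan(y)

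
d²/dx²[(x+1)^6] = 30*x^4 + 120*x^3 + 180*x^2 + 120*x + 30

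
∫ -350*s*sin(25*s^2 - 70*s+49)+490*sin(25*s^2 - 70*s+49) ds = 7*cos((5*s - 7)^2) + C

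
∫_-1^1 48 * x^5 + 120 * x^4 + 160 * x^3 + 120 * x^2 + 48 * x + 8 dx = 144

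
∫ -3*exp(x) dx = -3*exp(x) + C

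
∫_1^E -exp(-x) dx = -exp(-1) + exp(-E)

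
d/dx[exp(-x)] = -exp(-x)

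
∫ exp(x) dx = exp(x) + C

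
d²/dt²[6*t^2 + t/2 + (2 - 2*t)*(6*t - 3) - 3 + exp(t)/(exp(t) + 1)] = (-12*exp(3*t) - 37*exp(2*t) - 35*exp(t) - 12)/(exp(3*t) + 3*exp(2*t) + 3*exp(t) + 1)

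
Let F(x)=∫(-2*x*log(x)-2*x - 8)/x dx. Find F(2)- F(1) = -12*log(2)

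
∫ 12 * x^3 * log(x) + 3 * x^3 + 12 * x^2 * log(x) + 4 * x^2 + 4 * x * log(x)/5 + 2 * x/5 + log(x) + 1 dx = x*(15*x^3 + 20*x^2 + 2*x + 5)*log(x)/5 + C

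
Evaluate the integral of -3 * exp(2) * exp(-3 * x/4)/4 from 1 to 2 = -exp(5/4) + exp(1/2)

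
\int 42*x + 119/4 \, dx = 21*x^2 + 119*x/4 + C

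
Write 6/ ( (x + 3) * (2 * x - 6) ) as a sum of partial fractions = -1/(2*(x + 3)) + 1/(2*(x - 3))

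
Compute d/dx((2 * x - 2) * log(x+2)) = (2*x*log(x + 2) + 2*x + 4*log(x + 2) - 2)/(x + 2)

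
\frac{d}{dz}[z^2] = 2*z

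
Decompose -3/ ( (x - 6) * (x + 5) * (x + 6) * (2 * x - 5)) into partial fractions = 8/(595*(2*x - 5)) + 1/(68*(x + 6)) - 1/(55*(x + 5)) - 1/(308*(x - 6))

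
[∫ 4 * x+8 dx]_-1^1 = 16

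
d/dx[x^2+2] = 2*x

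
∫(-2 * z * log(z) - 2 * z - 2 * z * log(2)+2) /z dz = -2*(z - 1)*log(2*z) + C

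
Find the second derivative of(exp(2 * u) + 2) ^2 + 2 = 16*exp(4*u) + 16*exp(2*u)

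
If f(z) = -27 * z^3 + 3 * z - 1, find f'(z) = 3 - 81*z^2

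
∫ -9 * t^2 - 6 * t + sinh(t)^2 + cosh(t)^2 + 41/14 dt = -3*t^3 - 3*t^2 + 41*t/14 + sinh(2*t)/2 + C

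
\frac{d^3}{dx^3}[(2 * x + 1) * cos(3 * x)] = 54*x*sin(3*x) + 27*sin(3*x) - 54*cos(3*x)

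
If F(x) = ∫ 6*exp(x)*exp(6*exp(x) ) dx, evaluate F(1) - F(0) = -exp(6) + exp(6*E)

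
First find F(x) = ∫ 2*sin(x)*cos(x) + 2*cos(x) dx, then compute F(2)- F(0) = -1 + (sin(2) + 1)^2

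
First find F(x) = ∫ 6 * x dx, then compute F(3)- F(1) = 24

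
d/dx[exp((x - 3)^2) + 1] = 2*x*exp(x^2 - 6*x + 9) - 6*exp(x^2 - 6*x + 9)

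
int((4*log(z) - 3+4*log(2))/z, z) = (2*log(2*z) - 3)*log(2*z) + C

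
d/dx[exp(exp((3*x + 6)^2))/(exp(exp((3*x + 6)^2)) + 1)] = (18*x*exp(9*x^2 + 36*x + exp(36)*exp(36*x)*exp(9*x^2) + 36) + 36*exp(9*x^2 + 36*x + exp(36)*exp(36*x)*exp(9*x^2) + 36))/(exp(2*exp(36)*exp(36*x)*exp(9*x^2)) + 2*exp(exp(36)*exp(36*x)*exp(9*x^2)) + 1)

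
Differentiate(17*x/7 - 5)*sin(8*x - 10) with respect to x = 136*x*cos(8*x - 10)/7 + 17*sin(8*x - 10)/7 - 40*cos(8*x - 10)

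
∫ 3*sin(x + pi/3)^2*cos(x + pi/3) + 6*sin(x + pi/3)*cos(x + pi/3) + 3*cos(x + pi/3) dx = (sin(x + pi/3) + 1)^3 + C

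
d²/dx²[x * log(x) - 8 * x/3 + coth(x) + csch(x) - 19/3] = (x*cosh(x)^2 + 2*x*cosh(x) + x + sinh(x)^3)/(x*sinh(x)^3)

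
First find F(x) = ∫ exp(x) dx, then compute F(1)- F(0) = -1 + E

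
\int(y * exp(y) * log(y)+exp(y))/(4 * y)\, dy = exp(y)*log(y)/4 + C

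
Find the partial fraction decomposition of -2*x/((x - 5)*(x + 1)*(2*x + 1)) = -4/(11*(2*x + 1)) + 1/(3*(x + 1)) - 5/(33*(x - 5))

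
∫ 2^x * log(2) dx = 2^x + C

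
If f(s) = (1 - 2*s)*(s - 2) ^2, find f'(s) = -6*s^2 + 18*s - 12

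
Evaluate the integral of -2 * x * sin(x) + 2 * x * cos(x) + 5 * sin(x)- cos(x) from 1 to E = (-3 + 2*E)*(cos(E) + sin(E)) + cos(1) + sin(1)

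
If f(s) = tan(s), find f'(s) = cos(s)^(-2)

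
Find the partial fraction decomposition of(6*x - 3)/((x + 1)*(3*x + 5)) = 39/(2*(3*x + 5)) - 9/(2*(x + 1))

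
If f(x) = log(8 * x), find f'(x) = 1/x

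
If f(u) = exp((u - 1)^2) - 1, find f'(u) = 2*u*exp(u^2 - 2*u + 1) - 2*exp(u^2 - 2*u + 1)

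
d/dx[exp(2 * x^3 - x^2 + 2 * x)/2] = 3*x^2*exp(2*x^3 - x^2 + 2*x) - x*exp(2*x^3 - x^2 + 2*x) + exp(2*x^3 - x^2 + 2*x)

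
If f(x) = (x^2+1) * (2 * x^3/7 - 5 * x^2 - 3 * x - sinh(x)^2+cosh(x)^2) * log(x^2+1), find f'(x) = 10*x^4*log(x^2 + 1)/7 + 4*x^4/7 - 20*x^3*log(x^2 + 1) - 10*x^3 - 57*x^2*log(x^2 + 1)/7 - 6*x^2 - 8*x*log(x^2 + 1) + 2*x - 3*log(x^2 + 1)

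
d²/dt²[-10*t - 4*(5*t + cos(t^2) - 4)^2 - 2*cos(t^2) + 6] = 160*t^3*cos(t^2) - 120*t^2*cos(t^2) + 32*t^2*cos(2*t^2) + 240*t*sin(t^2) - 60*sin(t^2) + 8*sin(2*t^2) - 200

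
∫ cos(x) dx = sin(x) + C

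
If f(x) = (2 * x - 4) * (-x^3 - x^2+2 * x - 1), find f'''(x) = 12 - 48*x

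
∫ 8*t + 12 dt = 4*t^2 + 12*t + C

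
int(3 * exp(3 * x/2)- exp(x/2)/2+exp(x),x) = 2*exp(3*x/2) - exp(x/2) + exp(x) + C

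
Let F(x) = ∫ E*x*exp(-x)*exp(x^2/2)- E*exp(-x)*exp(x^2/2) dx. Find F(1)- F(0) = -E + exp(1/2)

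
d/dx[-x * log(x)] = -log(x) - 1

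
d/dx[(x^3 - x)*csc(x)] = (-x^3*cos(x)/sin(x) + 3*x^2 + x*cos(x)/sin(x) - 1)/sin(x)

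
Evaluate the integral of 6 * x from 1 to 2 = 9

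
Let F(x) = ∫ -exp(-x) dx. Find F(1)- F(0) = -1 + exp(-1)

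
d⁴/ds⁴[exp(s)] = exp(s)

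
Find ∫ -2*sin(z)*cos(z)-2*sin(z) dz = (cos(z) + 1)^2 + C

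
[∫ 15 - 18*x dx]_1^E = -(-3 + 3*E)^2 - 3*E + 3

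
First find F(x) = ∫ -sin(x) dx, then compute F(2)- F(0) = -1 + cos(2)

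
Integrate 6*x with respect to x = 3*x^2 + C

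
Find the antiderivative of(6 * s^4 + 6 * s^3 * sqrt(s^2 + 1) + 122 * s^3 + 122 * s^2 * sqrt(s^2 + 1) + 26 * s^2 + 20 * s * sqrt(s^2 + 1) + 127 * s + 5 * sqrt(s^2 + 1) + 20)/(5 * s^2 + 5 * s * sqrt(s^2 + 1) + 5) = 2*s^3/5 + 61*s^2/5 + 4*s + log(s + sqrt(s^2 + 1)) + C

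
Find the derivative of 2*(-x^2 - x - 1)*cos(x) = 2*x^2*sin(x) + 2*x*sin(x) - 4*x*cos(x) + 2*sin(x) - 2*cos(x)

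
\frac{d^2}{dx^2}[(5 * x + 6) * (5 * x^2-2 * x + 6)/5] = 30*x + 8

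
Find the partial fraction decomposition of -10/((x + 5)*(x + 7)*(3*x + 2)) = -90/(247*(3*x + 2)) - 5/(19*(x + 7)) + 5/(13*(x + 5))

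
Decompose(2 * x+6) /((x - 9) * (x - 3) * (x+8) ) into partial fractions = -10/(187*(x + 8)) - 2/(11*(x - 3)) + 4/(17*(x - 9))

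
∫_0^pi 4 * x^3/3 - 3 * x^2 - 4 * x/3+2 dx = (-1 + pi/3)*(-2*pi + pi^3)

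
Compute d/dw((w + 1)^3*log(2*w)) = (3*w^3*log(w) + w^3 + 3*w^3*log(2) + 6*w^2*log(w) + 3*w^2 + 6*w^2*log(2) + 3*w*log(w) + 3*w*log(2) + 3*w + 1)/w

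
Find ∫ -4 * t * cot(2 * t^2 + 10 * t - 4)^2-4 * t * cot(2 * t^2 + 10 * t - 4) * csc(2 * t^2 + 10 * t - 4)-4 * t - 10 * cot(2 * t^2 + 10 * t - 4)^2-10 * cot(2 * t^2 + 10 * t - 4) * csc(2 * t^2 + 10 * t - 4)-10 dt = cot(2*t^2 + 10*t - 4) + csc(2*t^2 + 10*t - 4) + C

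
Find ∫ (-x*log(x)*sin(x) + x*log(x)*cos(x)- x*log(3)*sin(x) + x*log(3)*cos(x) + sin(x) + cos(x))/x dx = sqrt(2)*log(3*x)*sin(x + pi/4) + C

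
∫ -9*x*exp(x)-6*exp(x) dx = (3 - 9*x)*exp(x) + C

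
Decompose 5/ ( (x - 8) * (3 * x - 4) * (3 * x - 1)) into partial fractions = 5/(23*(3*x - 1)) - 1/(4*(3*x - 4)) + 1/(92*(x - 8))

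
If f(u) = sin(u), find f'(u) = cos(u)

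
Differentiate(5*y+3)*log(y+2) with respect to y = (5*y*log(y + 2) + 5*y + 10*log(y + 2) + 3)/(y + 2)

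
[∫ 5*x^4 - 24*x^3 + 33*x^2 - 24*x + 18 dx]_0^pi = (-3 + pi)^2*(2*pi + pi^3)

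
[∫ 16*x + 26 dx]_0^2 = 84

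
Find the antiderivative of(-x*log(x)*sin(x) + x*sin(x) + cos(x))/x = (log(x) - 1)*cos(x) + C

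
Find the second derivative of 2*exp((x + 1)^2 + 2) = 8*x^2*exp(x^2 + 2*x + 3) + 16*x*exp(x^2 + 2*x + 3) + 12*exp(x^2 + 2*x + 3)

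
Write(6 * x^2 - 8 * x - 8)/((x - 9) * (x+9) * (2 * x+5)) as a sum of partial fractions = -198/(299*(2*x + 5)) + 275/(117*(x + 9)) + 203/(207*(x - 9))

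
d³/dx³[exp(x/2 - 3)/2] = exp(x/2 - 3)/16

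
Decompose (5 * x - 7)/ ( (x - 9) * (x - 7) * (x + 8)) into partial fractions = -47/(255*(x + 8)) - 14/(15*(x - 7)) + 19/(17*(x - 9))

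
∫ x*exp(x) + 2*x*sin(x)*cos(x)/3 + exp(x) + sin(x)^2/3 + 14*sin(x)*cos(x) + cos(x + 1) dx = x*exp(x) + (x/3 + 7)*sin(x)^2 + sin(x + 1) + C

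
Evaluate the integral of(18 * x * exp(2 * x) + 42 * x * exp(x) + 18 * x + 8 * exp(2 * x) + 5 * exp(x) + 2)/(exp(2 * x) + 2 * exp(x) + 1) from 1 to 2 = -E/(1 + E) + 7*exp(2)/(1 + exp(2)) + 29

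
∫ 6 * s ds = 3*s^2 + C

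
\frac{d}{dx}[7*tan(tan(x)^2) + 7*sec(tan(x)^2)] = 14*(1 - sin(1 - 1/cos(x)^2))*sin(x)/(cos(x)^3*cos(1 - 1/cos(x)^2)^2)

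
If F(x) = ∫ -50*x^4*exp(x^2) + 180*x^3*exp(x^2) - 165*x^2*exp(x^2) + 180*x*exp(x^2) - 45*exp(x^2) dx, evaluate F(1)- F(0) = 20*E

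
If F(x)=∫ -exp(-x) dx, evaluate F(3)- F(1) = -exp(-1) + exp(-3)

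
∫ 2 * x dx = x^2 + C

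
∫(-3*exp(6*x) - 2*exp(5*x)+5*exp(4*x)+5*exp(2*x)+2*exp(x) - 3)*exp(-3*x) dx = 10*sinh(x) - 2*sinh(3*x) - 2*cosh(2*x) + C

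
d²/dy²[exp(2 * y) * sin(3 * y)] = (-5*sin(3*y) + 12*cos(3*y))*exp(2*y)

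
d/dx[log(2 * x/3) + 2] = 1/x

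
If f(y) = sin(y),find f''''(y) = sin(y)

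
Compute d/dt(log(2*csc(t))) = -cot(t)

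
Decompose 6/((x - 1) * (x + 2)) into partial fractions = -2/(x + 2) + 2/(x - 1)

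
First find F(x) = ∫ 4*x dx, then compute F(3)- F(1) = 16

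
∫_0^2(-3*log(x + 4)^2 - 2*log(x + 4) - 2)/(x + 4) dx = -log(6)^3 - 2*log(6) - log(6)^2 + log(4)^2 + log(4)^3 + 2*log(4)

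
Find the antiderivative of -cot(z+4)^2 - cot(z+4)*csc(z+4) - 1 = cot(z + 4) + csc(z + 4) + C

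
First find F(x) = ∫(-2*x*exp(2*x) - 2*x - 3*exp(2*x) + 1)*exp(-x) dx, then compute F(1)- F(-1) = -2*E + 2*exp(-1)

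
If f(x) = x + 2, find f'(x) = 1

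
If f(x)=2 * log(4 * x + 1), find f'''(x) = 256/(64*x^3 + 48*x^2 + 12*x + 1)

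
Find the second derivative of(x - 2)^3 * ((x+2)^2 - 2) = 20*x^3 - 24*x^2 - 60*x + 56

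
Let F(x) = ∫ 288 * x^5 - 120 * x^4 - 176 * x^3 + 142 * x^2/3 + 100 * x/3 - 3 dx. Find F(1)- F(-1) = -202/9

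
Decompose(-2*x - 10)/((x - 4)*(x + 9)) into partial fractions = -8/(13*(x + 9)) - 18/(13*(x - 4))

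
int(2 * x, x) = x^2 + C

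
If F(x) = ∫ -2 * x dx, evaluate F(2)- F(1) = -3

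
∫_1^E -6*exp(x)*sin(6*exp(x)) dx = cos(6*exp(E)) - cos(6*E)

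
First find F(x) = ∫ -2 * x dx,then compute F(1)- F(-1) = 0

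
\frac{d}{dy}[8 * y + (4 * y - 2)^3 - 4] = 192*y^2 - 192*y + 56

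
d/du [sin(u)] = cos(u)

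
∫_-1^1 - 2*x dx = 0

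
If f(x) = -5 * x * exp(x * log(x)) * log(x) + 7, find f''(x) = (-5*x^2*exp(x*log(x))*log(x)^3 - 10*x^2*exp(x*log(x))*log(x)^2 - 5*x^2*exp(x*log(x))*log(x) - 10*x*exp(x*log(x))*log(x)^2 - 25*x*exp(x*log(x))*log(x) - 10*x*exp(x*log(x)) - 5*exp(x*log(x)))/x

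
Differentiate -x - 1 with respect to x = -1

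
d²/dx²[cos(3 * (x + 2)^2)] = -36*x^2*cos(3*(x^2 + 4*x + 4)) - 144*x*cos(3*(x^2 + 4*x + 4)) - 6*sin(3*(x^2 + 4*x + 4)) - 144*cos(3*(x^2 + 4*x + 4))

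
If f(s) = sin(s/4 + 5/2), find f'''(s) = -cos(s/4 + 5/2)/64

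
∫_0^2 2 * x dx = 4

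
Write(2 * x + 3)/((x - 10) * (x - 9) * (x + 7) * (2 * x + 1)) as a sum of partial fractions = 16/(5187*(2*x + 1)) + 11/(3536*(x + 7)) - 21/(304*(x - 9)) + 23/(357*(x - 10))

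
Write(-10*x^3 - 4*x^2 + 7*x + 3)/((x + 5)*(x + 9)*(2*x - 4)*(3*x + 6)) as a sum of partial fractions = -1151/(308*(x + 9)) + 559/(252*(x + 5)) - 53/(504*(x + 2)) - 79/(1848*(x - 2))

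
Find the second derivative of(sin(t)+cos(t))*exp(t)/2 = sqrt(2)*exp(t)*cos(t + pi/4)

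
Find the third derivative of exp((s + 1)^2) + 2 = 8*s^3*exp(s^2 + 2*s + 1) + 24*s^2*exp(s^2 + 2*s + 1) + 36*s*exp(s^2 + 2*s + 1) + 20*exp(s^2 + 2*s + 1)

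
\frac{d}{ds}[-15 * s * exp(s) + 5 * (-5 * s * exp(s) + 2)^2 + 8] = 250*s^2*exp(2*s) + 250*s*exp(2*s) - 115*s*exp(s) - 115*exp(s)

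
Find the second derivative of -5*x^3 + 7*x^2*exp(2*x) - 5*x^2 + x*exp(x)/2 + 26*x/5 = 28*x^2*exp(2*x) + 56*x*exp(2*x) + x*exp(x)/2 - 30*x + 14*exp(2*x) + exp(x) - 10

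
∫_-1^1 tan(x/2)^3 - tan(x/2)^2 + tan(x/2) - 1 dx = -4*tan(1/2)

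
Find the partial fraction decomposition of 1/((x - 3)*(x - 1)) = -1/(2*(x - 1)) + 1/(2*(x - 3))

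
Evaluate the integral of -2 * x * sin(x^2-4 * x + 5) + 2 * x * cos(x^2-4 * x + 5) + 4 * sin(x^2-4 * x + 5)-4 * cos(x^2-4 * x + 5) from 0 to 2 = -cos(5) + cos(1) + sin(1) - sin(5)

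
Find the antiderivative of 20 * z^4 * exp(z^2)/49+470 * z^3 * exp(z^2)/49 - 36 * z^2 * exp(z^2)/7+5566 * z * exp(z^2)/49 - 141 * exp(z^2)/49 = (2*z + 49)*(5*z^2 - 5*z + 52)*exp(z^2)/49 + C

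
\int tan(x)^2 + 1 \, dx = tan(x) + C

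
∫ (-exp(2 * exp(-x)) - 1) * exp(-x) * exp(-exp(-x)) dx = 2*sinh(exp(-x)) + C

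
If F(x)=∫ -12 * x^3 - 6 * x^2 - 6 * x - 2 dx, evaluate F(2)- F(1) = -70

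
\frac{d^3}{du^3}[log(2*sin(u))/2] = cos(u)/sin(u)^3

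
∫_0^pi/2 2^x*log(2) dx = -1 + 2^(pi/2)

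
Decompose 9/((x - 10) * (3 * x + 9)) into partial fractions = -3/(13*(x + 3)) + 3/(13*(x - 10))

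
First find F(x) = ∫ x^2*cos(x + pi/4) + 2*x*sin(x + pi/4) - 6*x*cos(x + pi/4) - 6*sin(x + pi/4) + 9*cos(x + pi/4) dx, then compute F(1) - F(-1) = 2*sqrt(2)*(-3*cos(1) + 5*sin(1))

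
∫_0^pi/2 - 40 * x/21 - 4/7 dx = -5*pi^2/21 - 2*pi/7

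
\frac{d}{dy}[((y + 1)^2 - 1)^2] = 4*y^3 + 12*y^2 + 8*y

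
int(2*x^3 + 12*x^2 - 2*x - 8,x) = x^4/2 + 4*x^3 - x^2 - 8*x + C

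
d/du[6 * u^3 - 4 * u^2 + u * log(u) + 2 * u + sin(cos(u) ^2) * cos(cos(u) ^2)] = 18*u^2 - 8*u + log(u) + sin(-2*u + cos(2*u) + 1)/2 - sin(2*u + cos(2*u) + 1)/2 + 3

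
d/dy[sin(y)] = cos(y)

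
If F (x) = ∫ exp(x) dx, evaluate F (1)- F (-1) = E - exp(-1)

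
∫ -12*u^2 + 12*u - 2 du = -4*u^3 + 6*u^2 - 2*u + C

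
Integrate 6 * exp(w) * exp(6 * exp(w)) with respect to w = exp(6*exp(w)) + C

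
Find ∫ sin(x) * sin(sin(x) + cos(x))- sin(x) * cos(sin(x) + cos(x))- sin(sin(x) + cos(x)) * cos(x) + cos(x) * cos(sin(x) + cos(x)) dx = sqrt(2)*sin(sqrt(2)*sin(x + pi/4) + pi/4) + C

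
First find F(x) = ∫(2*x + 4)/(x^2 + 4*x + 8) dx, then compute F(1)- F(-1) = -log(5) + log(13)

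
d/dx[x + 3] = 1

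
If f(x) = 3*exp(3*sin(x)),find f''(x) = 9*(-sin(x) + 3*cos(x)^2)*exp(3*sin(x))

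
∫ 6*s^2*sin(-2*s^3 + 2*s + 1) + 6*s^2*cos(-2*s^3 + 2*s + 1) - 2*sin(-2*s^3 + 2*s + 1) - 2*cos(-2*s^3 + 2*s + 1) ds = -sin(-2*s^3 + 2*s + 1) + cos(-2*s^3 + 2*s + 1) + C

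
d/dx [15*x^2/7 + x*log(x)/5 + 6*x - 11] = 30*x/7 + log(x)/5 + 31/5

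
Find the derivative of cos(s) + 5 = -sin(s)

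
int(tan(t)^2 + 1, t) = tan(t) + C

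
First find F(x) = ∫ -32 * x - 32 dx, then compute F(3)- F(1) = -192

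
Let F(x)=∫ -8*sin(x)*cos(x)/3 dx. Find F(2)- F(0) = -4*sin(2)^2/3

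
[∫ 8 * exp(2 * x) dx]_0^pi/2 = -4 + 4*exp(pi)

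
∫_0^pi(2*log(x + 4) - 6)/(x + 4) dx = -(-3 + log(4))^2 + (-3 + log(pi + 4))^2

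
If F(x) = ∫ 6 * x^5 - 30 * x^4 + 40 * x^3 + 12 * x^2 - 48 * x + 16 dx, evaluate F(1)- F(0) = 1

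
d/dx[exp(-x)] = -exp(-x)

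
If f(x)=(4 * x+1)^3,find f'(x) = 192*x^2 + 96*x + 12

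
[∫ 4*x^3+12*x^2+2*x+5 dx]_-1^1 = 18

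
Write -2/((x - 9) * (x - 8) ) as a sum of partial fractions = 2/(x - 8) - 2/(x - 9)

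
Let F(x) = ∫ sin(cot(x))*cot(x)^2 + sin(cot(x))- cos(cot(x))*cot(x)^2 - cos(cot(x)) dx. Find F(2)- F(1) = sqrt(2)*(-sin(1/tan(1) + pi/4) + sin(1/tan(2) + pi/4))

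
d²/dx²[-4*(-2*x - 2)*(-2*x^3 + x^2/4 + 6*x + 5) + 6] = -192*x^2 - 84*x + 100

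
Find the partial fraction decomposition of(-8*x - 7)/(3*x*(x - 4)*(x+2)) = 1/(4*(x + 2)) - 13/(24*(x - 4)) + 7/(24*x)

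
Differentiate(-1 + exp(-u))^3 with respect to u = (-3*exp(2*u) + 6*exp(u) - 3)*exp(-3*u)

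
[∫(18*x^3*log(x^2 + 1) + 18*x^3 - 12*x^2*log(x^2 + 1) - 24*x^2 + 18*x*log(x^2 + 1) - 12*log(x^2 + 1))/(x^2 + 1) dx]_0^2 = 12*log(5)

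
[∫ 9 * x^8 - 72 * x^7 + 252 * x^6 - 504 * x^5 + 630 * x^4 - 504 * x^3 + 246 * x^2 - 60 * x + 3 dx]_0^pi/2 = -1 - 2*(-1 + pi/2)^3 + (-1 + pi/2)^9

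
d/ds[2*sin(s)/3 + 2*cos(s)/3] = -2*sin(s)/3 + 2*cos(s)/3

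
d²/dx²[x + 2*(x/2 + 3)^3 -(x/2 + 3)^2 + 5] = 3*x/2 + 17/2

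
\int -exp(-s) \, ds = exp(-s) + C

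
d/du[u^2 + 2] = 2*u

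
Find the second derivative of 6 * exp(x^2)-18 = 24*x^2*exp(x^2) + 12*exp(x^2)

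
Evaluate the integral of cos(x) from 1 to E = -sin(1) + sin(E)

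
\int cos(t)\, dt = sin(t) + C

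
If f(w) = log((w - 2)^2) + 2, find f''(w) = -2/(w^2 - 4*w + 4)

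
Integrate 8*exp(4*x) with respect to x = 2*exp(4*x) + C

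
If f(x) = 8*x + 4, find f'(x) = 8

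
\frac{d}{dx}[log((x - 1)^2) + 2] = 2/(x - 1)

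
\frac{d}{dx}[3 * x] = 3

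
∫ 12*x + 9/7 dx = 6*x^2 + 9*x/7 + acos(-2*x^3 + x^2/4 - 3*x - 4) - asin(2*x^3 - x^2/4 + 3*x + 4) + C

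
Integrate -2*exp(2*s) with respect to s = -exp(2*s) + C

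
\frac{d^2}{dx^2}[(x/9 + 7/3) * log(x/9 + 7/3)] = 1/(9*x + 189)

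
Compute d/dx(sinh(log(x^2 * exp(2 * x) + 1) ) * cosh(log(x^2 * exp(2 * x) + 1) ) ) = 2*x*(x + 1)*exp(2*x)*cosh(2*log(x^2*exp(2*x) + 1))/(x^2*exp(2*x) + 1)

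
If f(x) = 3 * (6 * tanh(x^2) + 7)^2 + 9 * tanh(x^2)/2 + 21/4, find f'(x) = 27*x*(16*sinh(x^2)/cosh(x^2) + 19)/cosh(x^2)^2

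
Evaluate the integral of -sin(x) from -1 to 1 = 0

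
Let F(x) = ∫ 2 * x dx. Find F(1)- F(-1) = 0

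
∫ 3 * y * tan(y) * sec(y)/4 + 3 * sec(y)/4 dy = 3*y*sec(y)/4 + C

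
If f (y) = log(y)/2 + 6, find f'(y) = 1/(2*y)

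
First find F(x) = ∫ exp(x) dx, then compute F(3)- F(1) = -E + exp(3)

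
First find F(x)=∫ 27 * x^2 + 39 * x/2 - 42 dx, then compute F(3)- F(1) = 228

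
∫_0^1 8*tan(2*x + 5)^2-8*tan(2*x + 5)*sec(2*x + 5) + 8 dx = -4/cos(7) + 4*tan(7) - 4*tan(5) + 4/cos(5)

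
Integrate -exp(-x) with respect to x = exp(-x) + C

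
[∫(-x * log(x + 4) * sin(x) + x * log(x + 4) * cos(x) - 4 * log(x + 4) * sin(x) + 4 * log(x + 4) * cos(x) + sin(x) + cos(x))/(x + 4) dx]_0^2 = -log(4) + (cos(2) + sin(2))*log(6)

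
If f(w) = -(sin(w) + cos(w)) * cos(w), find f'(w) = -sqrt(2)*cos(2*w + pi/4)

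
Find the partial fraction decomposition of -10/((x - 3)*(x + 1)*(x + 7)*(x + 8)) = 10/(77*(x + 8)) - 1/(6*(x + 7)) + 5/(84*(x + 1)) - 1/(44*(x - 3))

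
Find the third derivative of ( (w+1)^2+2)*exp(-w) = (-w^2 + 4*w - 3)*exp(-w)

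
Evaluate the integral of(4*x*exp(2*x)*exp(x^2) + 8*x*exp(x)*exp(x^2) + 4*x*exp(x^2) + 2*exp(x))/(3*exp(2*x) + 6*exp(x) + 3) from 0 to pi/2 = -1 + 2*exp(pi/2)/(3*(1 + exp(pi/2))) + 2*exp(pi^2/4)/3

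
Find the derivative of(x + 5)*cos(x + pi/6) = -x*sin(x + pi/6) - 5*sin(x + pi/6) + cos(x + pi/6)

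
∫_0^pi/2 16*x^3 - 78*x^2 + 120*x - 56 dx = -16 + (-2 + pi/2)^3*(-2 + 2*pi)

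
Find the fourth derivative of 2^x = 2^x*log(2)^4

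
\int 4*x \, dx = 2*x^2 + C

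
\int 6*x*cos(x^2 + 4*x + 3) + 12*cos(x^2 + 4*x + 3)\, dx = 3*sin((x + 2)^2 - 1) + C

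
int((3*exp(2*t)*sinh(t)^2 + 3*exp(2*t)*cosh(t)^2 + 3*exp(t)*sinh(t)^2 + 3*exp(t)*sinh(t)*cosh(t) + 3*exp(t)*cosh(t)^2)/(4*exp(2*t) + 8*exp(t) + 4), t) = -(-3*exp(t)*sinh(2*t)/8 + 4*exp(t) + 4)/(exp(t) + 1) + C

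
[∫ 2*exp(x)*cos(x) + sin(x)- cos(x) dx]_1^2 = -(-1 + E)*(cos(1) + sin(1)) + (-1 + exp(2))*(cos(2) + sin(2))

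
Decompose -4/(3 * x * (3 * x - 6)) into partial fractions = -2/(9*(x - 2)) + 2/(9*x)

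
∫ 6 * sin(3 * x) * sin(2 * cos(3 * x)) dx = cos(2*cos(3*x)) + C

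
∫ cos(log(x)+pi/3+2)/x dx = sin(log(x) + pi/3 + 2) + C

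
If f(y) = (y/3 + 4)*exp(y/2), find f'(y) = y*exp(y/2)/6 + 7*exp(y/2)/3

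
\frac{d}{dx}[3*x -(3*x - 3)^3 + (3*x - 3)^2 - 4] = -81*x^2 + 180*x - 96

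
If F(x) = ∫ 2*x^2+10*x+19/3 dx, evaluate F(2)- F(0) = 38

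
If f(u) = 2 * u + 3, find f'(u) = 2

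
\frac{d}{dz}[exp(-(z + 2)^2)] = (-2*z - 4)*exp(-z^2 - 4*z - 4)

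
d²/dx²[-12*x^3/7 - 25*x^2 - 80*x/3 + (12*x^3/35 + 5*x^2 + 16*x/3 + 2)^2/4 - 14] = 216*x^4/245 + 120*x^3/7 + 3009*x^2/35 + 2512*x/35 - 232/9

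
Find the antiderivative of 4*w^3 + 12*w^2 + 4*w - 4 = w^4 + 4*w^3 + 2*w^2 - 4*w + C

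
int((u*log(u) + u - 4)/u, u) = (u - 4)*log(u) + C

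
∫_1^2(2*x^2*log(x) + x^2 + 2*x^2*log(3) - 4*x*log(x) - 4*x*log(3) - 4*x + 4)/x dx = -log(3)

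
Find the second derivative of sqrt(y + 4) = -1/(4*y*sqrt(y + 4) + 16*sqrt(y + 4))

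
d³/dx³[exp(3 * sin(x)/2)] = 3*(-18*sin(x) + 9*cos(x)^2 - 4)*exp(3*sin(x)/2)*cos(x)/8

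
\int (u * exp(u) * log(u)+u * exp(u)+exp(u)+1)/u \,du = (exp(u) + 1)*(log(u) + 1) + C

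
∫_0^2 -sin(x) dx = -1 + cos(2)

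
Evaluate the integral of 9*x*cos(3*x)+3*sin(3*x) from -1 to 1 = 0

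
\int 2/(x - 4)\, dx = 2*log(4 - x) + C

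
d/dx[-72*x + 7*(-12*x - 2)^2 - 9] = 2016*x + 264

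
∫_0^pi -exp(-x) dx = -1 + exp(-pi)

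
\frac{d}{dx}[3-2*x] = -2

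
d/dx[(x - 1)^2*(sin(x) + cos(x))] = -x^2*sin(x) + x^2*cos(x) + 4*x*sin(x) - 3*sin(x) - cos(x)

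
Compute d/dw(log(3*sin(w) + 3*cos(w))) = 1/tan(w + pi/4)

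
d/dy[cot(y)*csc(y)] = 1/sin(y) - 2/sin(y)^3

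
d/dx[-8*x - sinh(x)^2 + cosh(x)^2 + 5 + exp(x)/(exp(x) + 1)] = (-8*exp(2*x) - 15*exp(x) - 8)/(exp(2*x) + 2*exp(x) + 1)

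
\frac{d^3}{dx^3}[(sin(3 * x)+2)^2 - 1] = -108*sin(6*x) - 108*cos(3*x)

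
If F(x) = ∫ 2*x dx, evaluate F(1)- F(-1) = 0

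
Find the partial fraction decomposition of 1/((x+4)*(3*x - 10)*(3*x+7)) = -3/(85*(3*x + 7)) + 3/(374*(3*x - 10)) + 1/(110*(x + 4))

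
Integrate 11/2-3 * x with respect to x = -3*x^2/2 + 11*x/2 + C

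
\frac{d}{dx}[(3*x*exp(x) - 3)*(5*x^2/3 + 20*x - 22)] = 5*x^3*exp(x) + 75*x^2*exp(x) + 54*x*exp(x) - 10*x - 66*exp(x) - 60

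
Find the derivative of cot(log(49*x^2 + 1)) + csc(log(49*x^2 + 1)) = -98*x*(cos(log(49*x^2 + 1)) + 1)/((49*x^2 + 1)*sin(log(49*x^2 + 1))^2)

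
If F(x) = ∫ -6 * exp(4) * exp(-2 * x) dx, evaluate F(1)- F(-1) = -3*exp(6) + 3*exp(2)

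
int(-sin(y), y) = cos(y) + C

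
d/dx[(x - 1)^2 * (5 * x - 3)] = 15*x^2 - 26*x + 11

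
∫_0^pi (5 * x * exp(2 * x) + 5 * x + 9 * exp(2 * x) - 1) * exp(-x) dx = (4 + 5*pi)*(-exp(-pi) + exp(pi))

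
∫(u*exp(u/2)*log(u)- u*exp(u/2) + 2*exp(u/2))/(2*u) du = (log(u) - 1)*exp(u/2) + C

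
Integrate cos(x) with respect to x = sin(x) + C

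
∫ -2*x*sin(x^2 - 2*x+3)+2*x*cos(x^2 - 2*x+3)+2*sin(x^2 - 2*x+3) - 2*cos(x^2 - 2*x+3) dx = sin((x - 1)^2 + 2) + cos((x - 1)^2 + 2) + C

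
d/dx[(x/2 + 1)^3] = 3*x^2/8 + 3*x/2 + 3/2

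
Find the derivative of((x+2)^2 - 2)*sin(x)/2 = x^2*cos(x)/2 + x*sin(x) + 2*x*cos(x) + 2*sin(x) + cos(x)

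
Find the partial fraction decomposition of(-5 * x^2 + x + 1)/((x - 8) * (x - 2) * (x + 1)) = -5/(27*(x + 1)) + 17/(18*(x - 2)) - 311/(54*(x - 8))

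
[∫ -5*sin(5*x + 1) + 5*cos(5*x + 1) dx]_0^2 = sin(11) - sin(1) - cos(1) + cos(11)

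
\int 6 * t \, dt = 3*t^2 + C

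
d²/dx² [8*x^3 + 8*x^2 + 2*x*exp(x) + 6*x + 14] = 2*x*exp(x) + 48*x + 4*exp(x) + 16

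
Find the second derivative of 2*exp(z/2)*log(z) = (z^2*exp(z/2)*log(z) + 4*z*exp(z/2) - 4*exp(z/2))/(2*z^2)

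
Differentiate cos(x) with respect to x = -sin(x)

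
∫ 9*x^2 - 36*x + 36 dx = 3*x^3 - 18*x^2 + 36*x + C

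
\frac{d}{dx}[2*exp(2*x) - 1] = 4*exp(2*x)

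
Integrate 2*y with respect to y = y^2 + C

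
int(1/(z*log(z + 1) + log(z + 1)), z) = log(2*log(z + 1)) + C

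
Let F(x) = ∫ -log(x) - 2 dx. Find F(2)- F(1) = -2*log(2) - 1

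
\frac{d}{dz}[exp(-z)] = -exp(-z)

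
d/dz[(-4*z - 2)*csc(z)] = 4*z*cot(z)*csc(z) + 2*cot(z)*csc(z) - 4*csc(z)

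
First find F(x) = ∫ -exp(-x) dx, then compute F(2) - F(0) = -1 + exp(-2)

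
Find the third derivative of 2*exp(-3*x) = -54*exp(-3*x)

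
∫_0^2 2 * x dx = 4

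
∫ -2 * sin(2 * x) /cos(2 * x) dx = log(cos(2*x)) + C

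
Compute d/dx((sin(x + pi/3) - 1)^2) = -2*cos(x + pi/3) + cos(2*x + pi/6)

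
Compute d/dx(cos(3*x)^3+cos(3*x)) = 9*sin(3*x)^3 - 12*sin(3*x)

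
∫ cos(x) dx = sin(x) + C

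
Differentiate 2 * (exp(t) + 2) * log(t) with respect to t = (2*t*exp(t)*log(t) + 2*exp(t) + 4)/t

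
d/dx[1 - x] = -1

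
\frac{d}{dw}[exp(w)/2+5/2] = exp(w)/2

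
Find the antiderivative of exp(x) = exp(x) + C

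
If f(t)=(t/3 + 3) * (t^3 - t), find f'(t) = 4*t^3/3 + 9*t^2 - 2*t/3 - 3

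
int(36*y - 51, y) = 18*y^2 - 51*y + C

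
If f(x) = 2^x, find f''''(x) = 2^x*log(2)^4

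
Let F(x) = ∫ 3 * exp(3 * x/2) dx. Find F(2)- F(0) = -2 + 2*exp(3)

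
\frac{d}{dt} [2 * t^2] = 4*t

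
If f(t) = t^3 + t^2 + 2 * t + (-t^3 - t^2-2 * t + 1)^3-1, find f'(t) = -9*t^8 - 24*t^7 - 63*t^6 - 60*t^5 - 60*t^4 + 12*t^3 + 6*t^2 + 20*t - 4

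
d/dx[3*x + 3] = 3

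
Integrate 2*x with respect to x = x^2 + C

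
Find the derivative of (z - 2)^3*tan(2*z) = (z - 2)^2*(2*z/cos(2*z)^2 + 3*tan(2*z) - 4/cos(2*z)^2)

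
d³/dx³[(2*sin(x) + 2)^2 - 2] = -8*(4*sin(x) + 1)*cos(x)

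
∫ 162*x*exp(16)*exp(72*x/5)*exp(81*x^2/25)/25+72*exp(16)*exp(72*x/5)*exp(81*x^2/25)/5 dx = exp((9*x + 20)^2/25) + C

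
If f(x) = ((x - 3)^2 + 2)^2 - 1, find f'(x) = 4*x^3 - 36*x^2 + 116*x - 132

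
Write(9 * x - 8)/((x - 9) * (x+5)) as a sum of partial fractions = 53/(14*(x + 5)) + 73/(14*(x - 9))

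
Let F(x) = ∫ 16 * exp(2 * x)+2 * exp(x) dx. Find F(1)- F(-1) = -8*exp(-2) - 2*exp(-1) + 2*E + 8*exp(2)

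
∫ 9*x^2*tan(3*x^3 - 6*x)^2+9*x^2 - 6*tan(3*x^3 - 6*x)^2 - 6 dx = tan(3*x*(x^2 - 2)) + C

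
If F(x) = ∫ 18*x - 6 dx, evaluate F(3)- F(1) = 60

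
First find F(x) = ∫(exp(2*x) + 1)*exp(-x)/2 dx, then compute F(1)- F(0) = -exp(-1)/2 + E/2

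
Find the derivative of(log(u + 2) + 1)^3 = (3*log(u + 2)^2 + 6*log(u + 2) + 3)/(u + 2)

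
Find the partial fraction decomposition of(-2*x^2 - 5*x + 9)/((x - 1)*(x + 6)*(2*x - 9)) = -72/(49*(2*x - 9)) - 11/(49*(x + 6)) - 2/(49*(x - 1))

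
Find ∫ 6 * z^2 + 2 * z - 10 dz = 2*z^3 + z^2 - 10*z + C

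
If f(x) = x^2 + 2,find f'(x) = 2*x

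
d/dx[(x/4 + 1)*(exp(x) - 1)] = x*exp(x)/4 + 5*exp(x)/4 - 1/4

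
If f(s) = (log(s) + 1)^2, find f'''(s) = (4*log(s) - 2)/s^3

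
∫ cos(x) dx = sin(x) + C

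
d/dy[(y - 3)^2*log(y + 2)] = (2*y^2*log(y + 2) + y^2 - 2*y*log(y + 2) - 6*y - 12*log(y + 2) + 9)/(y + 2)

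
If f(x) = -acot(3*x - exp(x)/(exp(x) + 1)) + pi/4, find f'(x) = (3*exp(2*x) + 5*exp(x) + 3)/(9*x^2*exp(2*x) + 18*x^2*exp(x) + 9*x^2 - 6*x*exp(2*x) - 6*x*exp(x) + 2*exp(2*x) + 2*exp(x) + 1)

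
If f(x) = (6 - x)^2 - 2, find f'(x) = 2*x - 12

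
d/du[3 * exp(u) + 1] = 3*exp(u)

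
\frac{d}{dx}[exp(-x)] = -exp(-x)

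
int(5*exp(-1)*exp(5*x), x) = exp(5*x - 1) + C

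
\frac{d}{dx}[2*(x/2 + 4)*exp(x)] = x*exp(x) + 9*exp(x)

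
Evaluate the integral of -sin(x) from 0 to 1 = -1 + cos(1)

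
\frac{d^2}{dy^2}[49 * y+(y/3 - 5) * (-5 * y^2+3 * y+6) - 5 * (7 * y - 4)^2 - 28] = -10*y - 438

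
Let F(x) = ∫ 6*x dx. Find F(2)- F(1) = 9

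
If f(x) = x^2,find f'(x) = 2*x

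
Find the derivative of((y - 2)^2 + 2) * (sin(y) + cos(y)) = sqrt(2)*y^2*cos(y + pi/4) + 6*y*sin(y) - 2*y*cos(y) - 10*sin(y) + 2*cos(y)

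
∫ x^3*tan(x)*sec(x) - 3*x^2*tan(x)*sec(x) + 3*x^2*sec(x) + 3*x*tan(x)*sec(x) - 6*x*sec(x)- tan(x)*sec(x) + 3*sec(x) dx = (x - 1)^3*sec(x) + C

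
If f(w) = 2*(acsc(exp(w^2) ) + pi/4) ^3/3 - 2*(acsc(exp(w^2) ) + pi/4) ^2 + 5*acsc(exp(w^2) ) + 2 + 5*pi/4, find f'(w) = (-16*w*acsc(exp(w^2))^2 - 8*pi*w*acsc(exp(w^2)) + 32*w*acsc(exp(w^2)) - 40*w - pi^2*w + 8*pi*w)*exp(-w^2)/(4*sqrt(1 - exp(-2*w^2)))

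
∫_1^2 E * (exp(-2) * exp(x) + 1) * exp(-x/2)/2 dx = -exp(-1/2) + exp(1/2)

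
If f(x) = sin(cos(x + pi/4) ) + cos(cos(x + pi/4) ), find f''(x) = -sin(x + pi/4)^2*sin(cos(x + pi/4)) - sin(x + pi/4)^2*cos(cos(x + pi/4)) + sin(cos(x + pi/4))*cos(x + pi/4) - cos(x + pi/4)*cos(cos(x + pi/4))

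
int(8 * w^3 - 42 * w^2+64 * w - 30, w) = 2*w^4 - 14*w^3 + 32*w^2 - 30*w + C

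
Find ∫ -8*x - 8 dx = -4*x^2 - 8*x + C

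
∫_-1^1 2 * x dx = 0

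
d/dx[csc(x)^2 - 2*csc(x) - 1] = 2*(1 - 1/sin(x))*cos(x)/sin(x)^2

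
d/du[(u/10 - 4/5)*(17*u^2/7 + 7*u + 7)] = 51*u^2/70 - 87*u/35 - 49/10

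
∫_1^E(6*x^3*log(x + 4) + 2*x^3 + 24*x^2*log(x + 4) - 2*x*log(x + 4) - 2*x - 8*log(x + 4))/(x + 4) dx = (-2*E + 2*exp(3))*log(E + 4)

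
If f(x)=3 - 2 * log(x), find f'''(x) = -4/x^3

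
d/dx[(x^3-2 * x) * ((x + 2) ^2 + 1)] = 5*x^4 + 16*x^3 + 9*x^2 - 16*x - 10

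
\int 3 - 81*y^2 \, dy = -27*y^3 + 3*y + C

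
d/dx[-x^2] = -2*x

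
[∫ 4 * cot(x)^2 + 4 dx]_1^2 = -4*cot(2) + 4*cot(1)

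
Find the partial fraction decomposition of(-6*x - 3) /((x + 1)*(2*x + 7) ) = -36/(5*(2*x + 7)) + 3/(5*(x + 1))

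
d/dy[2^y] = 2^y*log(2)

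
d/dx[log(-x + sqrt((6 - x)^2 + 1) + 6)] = (x - sqrt(x^2 - 12*x + 37) - 6)/(x^2 - x*sqrt(x^2 - 12*x + 37) - 12*x + 6*sqrt(x^2 - 12*x + 37) + 37)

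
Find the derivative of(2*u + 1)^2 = 8*u + 4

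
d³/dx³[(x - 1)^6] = 120*x^3 - 360*x^2 + 360*x - 120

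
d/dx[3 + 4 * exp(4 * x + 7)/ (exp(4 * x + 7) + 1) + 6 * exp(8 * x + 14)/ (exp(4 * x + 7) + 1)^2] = (16*exp(4*x + 7) + 64*exp(8*x + 14))/(exp(21)*exp(12*x) + 3*exp(14)*exp(8*x) + 3*exp(7)*exp(4*x) + 1)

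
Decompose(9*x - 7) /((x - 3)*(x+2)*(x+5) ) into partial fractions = -13/(6*(x + 5)) + 5/(3*(x + 2)) + 1/(2*(x - 3))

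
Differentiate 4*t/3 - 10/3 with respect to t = 4/3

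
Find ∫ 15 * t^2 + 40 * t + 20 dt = 5*t^3 + 20*t^2 + 20*t + C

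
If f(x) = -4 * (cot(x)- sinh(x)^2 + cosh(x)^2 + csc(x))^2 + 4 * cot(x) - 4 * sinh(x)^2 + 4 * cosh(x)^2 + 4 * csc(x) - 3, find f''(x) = 4*(1 + 2*cos(x)/sin(x) + 6/sin(x) + 2*sqrt(2)*sin(x + pi/4)/sin(x)^2 - 4*cos(x)/sin(x)^2 - 2/sin(x)^2 - 12*cos(x)/sin(x)^3 - 12/sin(x)^3)/sin(x)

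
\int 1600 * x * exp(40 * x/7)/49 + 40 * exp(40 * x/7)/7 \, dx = 40*x*exp(40*x/7)/7 + C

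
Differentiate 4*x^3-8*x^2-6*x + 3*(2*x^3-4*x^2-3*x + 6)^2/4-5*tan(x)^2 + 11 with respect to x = 18*x^5 - 60*x^4 + 12*x^3 + 120*x^2 - 149*x/2 - 10*sin(x)/cos(x)^3 - 33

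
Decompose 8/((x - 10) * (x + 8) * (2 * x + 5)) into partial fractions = -32/(275*(2*x + 5)) + 4/(99*(x + 8)) + 4/(225*(x - 10))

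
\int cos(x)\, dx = sin(x) + C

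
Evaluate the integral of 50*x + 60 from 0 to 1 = 85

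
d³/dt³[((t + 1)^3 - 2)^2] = 120*t^3 + 360*t^2 + 360*t + 96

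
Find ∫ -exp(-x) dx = exp(-x) + C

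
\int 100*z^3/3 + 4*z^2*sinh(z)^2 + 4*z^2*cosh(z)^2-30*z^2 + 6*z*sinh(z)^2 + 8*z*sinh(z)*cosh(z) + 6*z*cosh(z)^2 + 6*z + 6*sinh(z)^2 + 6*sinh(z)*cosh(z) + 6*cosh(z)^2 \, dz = -20*z^2 + 12*z + (2*z^2 + 3*z + 3)*sinh(2*z) + (5*z^2 - 3*z + 6)^2/3 + C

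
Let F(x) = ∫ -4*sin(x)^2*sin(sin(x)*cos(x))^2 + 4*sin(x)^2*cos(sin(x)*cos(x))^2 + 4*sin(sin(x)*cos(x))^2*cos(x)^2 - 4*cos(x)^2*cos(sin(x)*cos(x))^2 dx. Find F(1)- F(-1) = -4*sin(sin(2))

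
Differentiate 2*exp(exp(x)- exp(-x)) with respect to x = (2*exp(exp(x) - exp(-x)) + 2*exp(2*x + exp(x) - exp(-x)))*exp(-x)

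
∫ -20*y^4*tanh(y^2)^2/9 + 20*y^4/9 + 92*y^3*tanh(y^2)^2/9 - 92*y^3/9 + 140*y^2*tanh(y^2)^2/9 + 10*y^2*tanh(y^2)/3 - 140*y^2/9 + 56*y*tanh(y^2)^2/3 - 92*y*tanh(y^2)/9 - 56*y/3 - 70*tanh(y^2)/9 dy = 2*(y - 6)*(5*y^2 + 7*y + 7)*tanh(y^2)/9 + C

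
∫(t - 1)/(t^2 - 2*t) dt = log(t*(t - 2))/2 + C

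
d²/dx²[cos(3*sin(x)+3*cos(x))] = 18*sin(x)*cos(x)*cos(3*sqrt(2)*sin(x + pi/4)) + 3*sqrt(2)*sin(3*sqrt(2)*sin(x + pi/4))*sin(x + pi/4) - 9*cos(3*sqrt(2)*sin(x + pi/4))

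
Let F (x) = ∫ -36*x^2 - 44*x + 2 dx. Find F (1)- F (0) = -32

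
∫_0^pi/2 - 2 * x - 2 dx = 1 - (1 + pi/2)^2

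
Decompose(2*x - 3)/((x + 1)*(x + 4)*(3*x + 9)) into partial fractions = -11/(9*(x + 4)) + 3/(2*(x + 3)) - 5/(18*(x + 1))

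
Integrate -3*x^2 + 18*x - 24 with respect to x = -x^3 + 9*x^2 - 24*x + C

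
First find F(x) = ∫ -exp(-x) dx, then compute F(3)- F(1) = -exp(-1) + exp(-3)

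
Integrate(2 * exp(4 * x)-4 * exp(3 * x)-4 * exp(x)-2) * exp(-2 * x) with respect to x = ((exp(x) - 2)*exp(x) - 1)^2*exp(-2*x) + C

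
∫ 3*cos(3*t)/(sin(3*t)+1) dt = log(sin(3*t) + 1) + C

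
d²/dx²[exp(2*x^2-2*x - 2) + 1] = (16*x^2 - 16*x + 8)*exp(2*x^2 - 2*x - 2)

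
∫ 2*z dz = z^2 + C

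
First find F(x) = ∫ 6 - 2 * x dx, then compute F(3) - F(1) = 4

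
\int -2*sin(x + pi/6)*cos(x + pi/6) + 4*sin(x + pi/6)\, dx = (cos(x + pi/6) - 2)^2 + C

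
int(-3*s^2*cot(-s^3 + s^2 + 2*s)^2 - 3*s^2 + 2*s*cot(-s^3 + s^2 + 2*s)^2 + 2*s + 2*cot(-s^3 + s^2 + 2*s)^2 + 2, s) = -cot(s*(-s^2 + s + 2)) + C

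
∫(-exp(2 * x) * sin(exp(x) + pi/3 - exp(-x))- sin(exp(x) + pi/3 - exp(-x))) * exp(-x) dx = cos(2*sinh(x) + pi/3) + C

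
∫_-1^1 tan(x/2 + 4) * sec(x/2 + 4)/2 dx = sec(9/2) - sec(7/2)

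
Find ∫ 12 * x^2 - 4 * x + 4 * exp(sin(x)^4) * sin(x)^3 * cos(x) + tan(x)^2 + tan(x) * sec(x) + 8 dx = 4*x^3 - 2*x^2 + 7*x + exp(sin(x)^4) + tan(x) + sec(x) + C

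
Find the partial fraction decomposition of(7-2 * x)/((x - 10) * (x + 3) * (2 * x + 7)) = 56/(27*(2*x + 7)) - 1/(x + 3) - 1/(27*(x - 10))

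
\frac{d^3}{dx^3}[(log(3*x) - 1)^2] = (4*log(x) - 10 + 4*log(3))/x^3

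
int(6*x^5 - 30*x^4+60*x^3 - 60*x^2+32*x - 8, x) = x^6 - 6*x^5 + 15*x^4 - 20*x^3 + 16*x^2 - 8*x + C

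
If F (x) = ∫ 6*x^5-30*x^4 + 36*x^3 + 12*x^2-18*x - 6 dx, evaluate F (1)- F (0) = -7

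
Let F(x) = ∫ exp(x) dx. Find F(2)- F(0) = -1 + exp(2)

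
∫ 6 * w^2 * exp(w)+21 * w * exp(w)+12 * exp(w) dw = (6*w^2 + 9*w + 3)*exp(w) + C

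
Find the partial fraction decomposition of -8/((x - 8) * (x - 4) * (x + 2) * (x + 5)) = 8/(351*(x + 5)) - 2/(45*(x + 2)) + 1/(27*(x - 4)) - 1/(65*(x - 8))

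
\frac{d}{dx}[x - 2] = 1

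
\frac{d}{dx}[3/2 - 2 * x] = -2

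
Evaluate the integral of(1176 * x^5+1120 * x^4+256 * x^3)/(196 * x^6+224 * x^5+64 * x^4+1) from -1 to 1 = -log(37) + log(485)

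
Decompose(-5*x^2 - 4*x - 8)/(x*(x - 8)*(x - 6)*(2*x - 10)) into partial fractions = -51/(10*(x - 5)) + 53/(6*(x - 6)) - 15/(4*(x - 8)) + 1/(60*x)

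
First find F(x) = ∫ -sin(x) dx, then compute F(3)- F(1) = cos(3) - cos(1)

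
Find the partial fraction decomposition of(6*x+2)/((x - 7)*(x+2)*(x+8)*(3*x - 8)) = -243/(2912*(3*x - 8)) + 23/(1440*(x + 8)) - 5/(378*(x + 2)) + 44/(1755*(x - 7))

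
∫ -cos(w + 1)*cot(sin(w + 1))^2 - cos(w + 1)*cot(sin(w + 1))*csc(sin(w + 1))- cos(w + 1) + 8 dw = 8*w + cot(sin(w + 1)) + csc(sin(w + 1)) + C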